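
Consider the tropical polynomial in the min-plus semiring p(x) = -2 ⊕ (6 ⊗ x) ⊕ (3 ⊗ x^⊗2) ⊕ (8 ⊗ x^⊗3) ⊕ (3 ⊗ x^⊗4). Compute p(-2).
p(-2) = -5

A tropical monomial a ⊗ x^⊗i evaluates to a + i · x. Evaluating each term at x = -2:
  Term 0 contributes -2 + 0 · -2 = -2
  Term 1 contributes 6 + 1 · -2 = 4
  Term 2 contributes 3 + 2 · -2 = -1
  Term 3 contributes 8 + 3 · -2 = 2
  Term 4 contributes 3 + 4 · -2 = -5
p(-2) = ⊕ of these = min[-2, 4, -1, 2, -5] = -5.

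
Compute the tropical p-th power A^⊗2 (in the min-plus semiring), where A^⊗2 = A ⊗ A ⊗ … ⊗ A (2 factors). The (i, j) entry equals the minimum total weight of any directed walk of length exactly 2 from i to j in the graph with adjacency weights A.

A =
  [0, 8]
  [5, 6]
A^⊗2 =
  [0, 8]
  [5, 12]

Each entry (A^⊗2)_ij equals the minimum over all length-2 walks i = v_0 → v_1 → … → v_2 = j of Σ_t A[v_t][v_{t+1}]. For example, for (i, j) = (0, 1) we minimise over 2 possible intermediate vertex sequences; the minimum is 8, attained along the walk 0 → 0 → 1.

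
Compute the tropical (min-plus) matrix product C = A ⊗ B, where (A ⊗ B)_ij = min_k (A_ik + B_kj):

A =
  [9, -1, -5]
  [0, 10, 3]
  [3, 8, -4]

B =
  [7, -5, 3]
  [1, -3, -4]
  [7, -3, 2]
A ⊗ B =
  [0, -8, -5]
  [7, -5, 3]
  [3, -7, -2]

Apply the min-plus product entry-by-entry:
  C[0][0] = min over k of (A[0][0] + B[0][0] = 9 + 7 = 16, A[0][1] + B[1][0] = -1 + 1 = 0, A[0][2] + B[2][0] = -5 + 7 = 2) = 0 (attained at k = 1)
  C[0][1] = min over k of (A[0][0] + B[0][1] = 9 + -5 = 4, A[0][1] + B[1][1] = -1 + -3 = -4, A[0][2] + B[2][1] = -5 + -3 = -8) = -8 (attained at k = 2)
  C[0][2] = min over k of (A[0][0] + B[0][2] = 9 + 3 = 12, A[0][1] + B[1][2] = -1 + -4 = -5, A[0][2] + B[2][2] = -5 + 2 = -3) = -5 (attained at k = 1)
  C[1][0] = min over k of (A[1][0] + B[0][0] = 0 + 7 = 7, A[1][1] + B[1][0] = 10 + 1 = 11, A[1][2] + B[2][0] = 3 + 7 = 10) = 7 (attained at k = 0)
  C[1][1] = min over k of (A[1][0] + B[0][1] = 0 + -5 = -5, A[1][1] + B[1][1] = 10 + -3 = 7, A[1][2] + B[2][1] = 3 + -3 = 0) = -5 (attained at k = 0)
  C[1][2] = min over k of (A[1][0] + B[0][2] = 0 + 3 = 3, A[1][1] + B[1][2] = 10 + -4 = 6, A[1][2] + B[2][2] = 3 + 2 = 5) = 3 (attained at k = 0)
  C[2][0] = min over k of (A[2][0] + B[0][0] = 3 + 7 = 10, A[2][1] + B[1][0] = 8 + 1 = 9, A[2][2] + B[2][0] = -4 + 7 = 3) = 3 (attained at k = 2)
  C[2][1] = min over k of (A[2][0] + B[0][1] = 3 + -5 = -2, A[2][1] + B[1][1] = 8 + -3 = 5, A[2][2] + B[2][1] = -4 + -3 = -7) = -7 (attained at k = 2)
  C[2][2] = min over k of (A[2][0] + B[0][2] = 3 + 3 = 6, A[2][1] + B[1][2] = 8 + -4 = 4, A[2][2] + B[2][2] = -4 + 2 = -2) = -2 (attained at k = 2)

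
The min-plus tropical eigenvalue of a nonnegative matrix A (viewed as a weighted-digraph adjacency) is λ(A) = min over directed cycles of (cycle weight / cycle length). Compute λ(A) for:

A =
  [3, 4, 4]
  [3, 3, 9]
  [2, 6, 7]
λ(A) = 3

Enumerate directed cycles and compute their means (weight / length). Sample:
  cycle 0 → 0: weight = 3, length = 1, mean = 3/1 ≈ 3.000
  cycle 1 → 1: weight = 3, length = 1, mean = 3/1 ≈ 3.000
  cycle 2 → 2: weight = 7, length = 1, mean = 7/1 ≈ 7.000
  cycle 0 → 1 → 0: weight = 7, length = 2, mean = 7/2 ≈ 3.500
  cycle 0 → 2 → 0: weight = 6, length = 2, mean = 6/2 ≈ 3.000
  cycle 1 → 0 → 1: weight = 7, length = 2, mean = 7/2 ≈ 3.500
Minimum mean = 3.000, attained e.g. along the cycle 0 → 0 with weight 3 and length 1. So λ(A) = 3/1 = 3.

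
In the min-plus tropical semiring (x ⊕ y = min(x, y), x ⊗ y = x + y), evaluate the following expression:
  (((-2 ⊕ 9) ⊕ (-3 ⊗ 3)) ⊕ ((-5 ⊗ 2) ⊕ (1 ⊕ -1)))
(((-2 ⊕ 9) ⊕ (-3 ⊗ 3)) ⊕ ((-5 ⊗ 2) ⊕ (1 ⊕ -1))) = -3

Expand innermost to outermost. Recall ⊕ takes the minimum of its arguments and ⊗ takes their sum. Working out the expression (((-2 ⊕ 9) ⊕ (-3 ⊗ 3)) ⊕ ((-5 ⊗ 2) ⊕ (1 ⊕ -1))) gives -3.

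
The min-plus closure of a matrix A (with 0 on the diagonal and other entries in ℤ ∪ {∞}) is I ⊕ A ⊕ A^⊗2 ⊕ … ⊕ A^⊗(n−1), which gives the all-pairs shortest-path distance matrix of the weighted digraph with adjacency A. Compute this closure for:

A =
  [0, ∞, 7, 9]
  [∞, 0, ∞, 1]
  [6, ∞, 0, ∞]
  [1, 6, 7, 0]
Closure =
  [0, 15, 7, 9]
  [2, 0, 8, 1]
  [6, 21, 0, 15]
  [1, 6, 7, 0]

This is the Floyd-Warshall all-pairs shortest-path computation. For each intermediate vertex k = 0, 1, …, 3, update dist[i][j] ← min(dist[i][j], dist[i][k] + dist[k][j]). The final matrix gives, for each (i, j), the minimum total weight of any directed path from i to j (possibly empty when i = j).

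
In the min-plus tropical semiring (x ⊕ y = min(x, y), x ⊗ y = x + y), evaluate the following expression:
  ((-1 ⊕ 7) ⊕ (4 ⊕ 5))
((-1 ⊕ 7) ⊕ (4 ⊕ 5)) = -1

Expand innermost to outermost. Recall ⊕ takes the minimum of its arguments and ⊗ takes their sum. Working out the expression ((-1 ⊕ 7) ⊕ (4 ⊕ 5)) gives -1.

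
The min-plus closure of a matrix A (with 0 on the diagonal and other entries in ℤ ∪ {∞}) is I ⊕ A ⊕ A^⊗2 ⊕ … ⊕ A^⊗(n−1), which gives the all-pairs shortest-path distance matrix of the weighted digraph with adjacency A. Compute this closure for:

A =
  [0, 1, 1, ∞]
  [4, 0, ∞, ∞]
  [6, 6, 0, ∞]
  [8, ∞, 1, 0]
Closure =
  [0, 1, 1, ∞]
  [4, 0, 5, ∞]
  [6, 6, 0, ∞]
  [7, 7, 1, 0]

This is the Floyd-Warshall all-pairs shortest-path computation. For each intermediate vertex k = 0, 1, …, 3, update dist[i][j] ← min(dist[i][j], dist[i][k] + dist[k][j]). The final matrix gives, for each (i, j), the minimum total weight of any directed path from i to j (possibly empty when i = j).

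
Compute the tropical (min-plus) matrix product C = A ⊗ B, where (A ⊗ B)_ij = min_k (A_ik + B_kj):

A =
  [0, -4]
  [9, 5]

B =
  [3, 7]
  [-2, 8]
A ⊗ B =
  [-6, 4]
  [3, 13]

Apply the min-plus product entry-by-entry:
  C[0][0] = min over k of (A[0][0] + B[0][0] = 0 + 3 = 3, A[0][1] + B[1][0] = -4 + -2 = -6) = -6 (attained at k = 1)
  C[0][1] = min over k of (A[0][0] + B[0][1] = 0 + 7 = 7, A[0][1] + B[1][1] = -4 + 8 = 4) = 4 (attained at k = 1)
  C[1][0] = min over k of (A[1][0] + B[0][0] = 9 + 3 = 12, A[1][1] + B[1][0] = 5 + -2 = 3) = 3 (attained at k = 1)
  C[1][1] = min over k of (A[1][0] + B[0][1] = 9 + 7 = 16, A[1][1] + B[1][1] = 5 + 8 = 13) = 13 (attained at k = 1)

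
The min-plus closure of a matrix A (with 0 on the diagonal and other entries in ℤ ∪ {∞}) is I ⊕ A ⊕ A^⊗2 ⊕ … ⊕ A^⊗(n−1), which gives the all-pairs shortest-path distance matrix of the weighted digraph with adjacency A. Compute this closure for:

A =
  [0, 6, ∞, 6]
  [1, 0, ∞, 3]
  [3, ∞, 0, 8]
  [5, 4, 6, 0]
Closure =
  [0, 6, 12, 6]
  [1, 0, 9, 3]
  [3, 9, 0, 8]
  [5, 4, 6, 0]

This is the Floyd-Warshall all-pairs shortest-path computation. For each intermediate vertex k = 0, 1, …, 3, update dist[i][j] ← min(dist[i][j], dist[i][k] + dist[k][j]). The final matrix gives, for each (i, j), the minimum total weight of any directed path from i to j (possibly empty when i = j).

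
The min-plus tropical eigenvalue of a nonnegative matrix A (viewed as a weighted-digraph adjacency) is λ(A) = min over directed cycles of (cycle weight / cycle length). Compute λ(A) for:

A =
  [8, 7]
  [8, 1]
λ(A) = 1

Enumerate directed cycles and compute their means (weight / length). Sample:
  cycle 0 → 0: weight = 8, length = 1, mean = 8/1 ≈ 8.000
  cycle 1 → 1: weight = 1, length = 1, mean = 1/1 ≈ 1.000
  cycle 0 → 1 → 0: weight = 15, length = 2, mean = 15/2 ≈ 7.500
  cycle 1 → 0 → 1: weight = 15, length = 2, mean = 15/2 ≈ 7.500
Minimum mean = 1.000, attained e.g. along the cycle 1 → 1 with weight 1 and length 1. So λ(A) = 1/1 = 1.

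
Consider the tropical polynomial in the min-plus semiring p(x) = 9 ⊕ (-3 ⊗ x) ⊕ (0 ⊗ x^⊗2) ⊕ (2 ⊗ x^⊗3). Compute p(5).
p(5) = 2

A tropical monomial a ⊗ x^⊗i evaluates to a + i · x. Evaluating each term at x = 5:
  Term 0 contributes 9 + 0 · 5 = 9
  Term 1 contributes -3 + 1 · 5 = 2
  Term 2 contributes 0 + 2 · 5 = 10
  Term 3 contributes 2 + 3 · 5 = 17
p(5) = ⊕ of these = min[9, 2, 10, 17] = 2.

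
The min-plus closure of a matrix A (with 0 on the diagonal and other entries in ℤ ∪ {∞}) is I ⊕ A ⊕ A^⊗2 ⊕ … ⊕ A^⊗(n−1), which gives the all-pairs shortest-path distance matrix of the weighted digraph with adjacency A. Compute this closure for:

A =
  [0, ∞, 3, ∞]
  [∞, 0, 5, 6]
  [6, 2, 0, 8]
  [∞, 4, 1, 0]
Closure =
  [0, 5, 3, 11]
  [11, 0, 5, 6]
  [6, 2, 0, 8]
  [7, 3, 1, 0]

This is the Floyd-Warshall all-pairs shortest-path computation. For each intermediate vertex k = 0, 1, …, 3, update dist[i][j] ← min(dist[i][j], dist[i][k] + dist[k][j]). The final matrix gives, for each (i, j), the minimum total weight of any directed path from i to j (possibly empty when i = j).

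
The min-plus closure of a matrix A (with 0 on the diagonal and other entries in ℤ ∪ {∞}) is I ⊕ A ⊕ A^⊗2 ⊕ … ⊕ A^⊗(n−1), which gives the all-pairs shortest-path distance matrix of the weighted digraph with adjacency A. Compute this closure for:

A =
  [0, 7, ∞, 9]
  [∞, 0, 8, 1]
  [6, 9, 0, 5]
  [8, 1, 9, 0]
Closure =
  [0, 7, 15, 8]
  [9, 0, 8, 1]
  [6, 6, 0, 5]
  [8, 1, 9, 0]

This is the Floyd-Warshall all-pairs shortest-path computation. For each intermediate vertex k = 0, 1, …, 3, update dist[i][j] ← min(dist[i][j], dist[i][k] + dist[k][j]). The final matrix gives, for each (i, j), the minimum total weight of any directed path from i to j (possibly empty when i = j).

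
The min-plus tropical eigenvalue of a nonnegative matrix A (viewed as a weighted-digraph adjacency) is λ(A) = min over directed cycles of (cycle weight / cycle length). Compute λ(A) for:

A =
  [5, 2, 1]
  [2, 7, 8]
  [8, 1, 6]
λ(A) = 4/3

Enumerate directed cycles and compute their means (weight / length). Sample:
  cycle 0 → 0: weight = 5, length = 1, mean = 5/1 ≈ 5.000
  cycle 1 → 1: weight = 7, length = 1, mean = 7/1 ≈ 7.000
  cycle 2 → 2: weight = 6, length = 1, mean = 6/1 ≈ 6.000
  cycle 0 → 1 → 0: weight = 4, length = 2, mean = 4/2 ≈ 2.000
  cycle 0 → 2 → 0: weight = 9, length = 2, mean = 9/2 ≈ 4.500
  cycle 1 → 0 → 1: weight = 4, length = 2, mean = 4/2 ≈ 2.000
Minimum mean = 1.333, attained e.g. along the cycle 0 → 2 → 1 → 0 with weight 4 and length 3. So λ(A) = 4/3 = 4/3.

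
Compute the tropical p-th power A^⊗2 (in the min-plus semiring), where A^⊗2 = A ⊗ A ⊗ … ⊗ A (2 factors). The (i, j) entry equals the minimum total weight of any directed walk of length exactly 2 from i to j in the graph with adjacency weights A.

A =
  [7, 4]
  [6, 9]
A^⊗2 =
  [10, 11]
  [13, 10]

Each entry (A^⊗2)_ij equals the minimum over all length-2 walks i = v_0 → v_1 → … → v_2 = j of Σ_t A[v_t][v_{t+1}]. For example, for (i, j) = (0, 1) we minimise over 2 possible intermediate vertex sequences; the minimum is 11, attained along the walk 0 → 0 → 1.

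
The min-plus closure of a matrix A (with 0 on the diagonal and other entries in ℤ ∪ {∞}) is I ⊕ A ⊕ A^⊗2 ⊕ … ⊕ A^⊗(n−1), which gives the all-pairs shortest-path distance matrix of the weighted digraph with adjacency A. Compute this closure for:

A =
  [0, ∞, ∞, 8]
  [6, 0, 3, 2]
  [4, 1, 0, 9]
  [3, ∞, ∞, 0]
Closure =
  [0, ∞, ∞, 8]
  [5, 0, 3, 2]
  [4, 1, 0, 3]
  [3, ∞, ∞, 0]

This is the Floyd-Warshall all-pairs shortest-path computation. For each intermediate vertex k = 0, 1, …, 3, update dist[i][j] ← min(dist[i][j], dist[i][k] + dist[k][j]). The final matrix gives, for each (i, j), the minimum total weight of any directed path from i to j (possibly empty when i = j).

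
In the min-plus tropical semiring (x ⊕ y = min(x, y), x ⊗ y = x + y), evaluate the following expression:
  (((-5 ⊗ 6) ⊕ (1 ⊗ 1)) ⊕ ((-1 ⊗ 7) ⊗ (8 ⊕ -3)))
(((-5 ⊗ 6) ⊕ (1 ⊗ 1)) ⊕ ((-1 ⊗ 7) ⊗ (8 ⊕ -3))) = 1

Expand innermost to outermost. Recall ⊕ takes the minimum of its arguments and ⊗ takes their sum. Working out the expression (((-5 ⊗ 6) ⊕ (1 ⊗ 1)) ⊕ ((-1 ⊗ 7) ⊗ (8 ⊕ -3))) gives 1.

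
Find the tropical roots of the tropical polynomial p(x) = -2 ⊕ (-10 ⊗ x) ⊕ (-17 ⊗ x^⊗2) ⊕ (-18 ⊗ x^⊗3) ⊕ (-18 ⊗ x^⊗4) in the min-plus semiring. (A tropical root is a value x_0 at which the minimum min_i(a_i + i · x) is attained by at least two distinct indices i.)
Roots: {0, 1, 7, 8}

Each tropical root is a break point of the lower envelope of the lines y = a_i + i · x (there are 5 lines, with slopes 0, 1, ..., 4). Only the lines that attain the minimum somewhere contribute to roots; other lines are dominated. Here the surviving (envelope) indices are i = 4, i = 3, i = 2, i = 1, i = 0.
Intersections between consecutive envelope lines give the roots: for adjacent envelope indices i < j the intersection is x = (a_i − a_j) / (j − i). Reading off the sorted break points: {0, 1, 7, 8}.
Verification: at each break x_0, at least two indices attain the minimum of min_i(a_i + i · x_0).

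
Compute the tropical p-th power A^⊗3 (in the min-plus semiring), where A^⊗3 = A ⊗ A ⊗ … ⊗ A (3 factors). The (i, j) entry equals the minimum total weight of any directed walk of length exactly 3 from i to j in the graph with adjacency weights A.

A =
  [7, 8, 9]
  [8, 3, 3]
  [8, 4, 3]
A^⊗3 =
  [19, 14, 14]
  [14, 9, 9]
  [14, 10, 9]

Each entry (A^⊗3)_ij equals the minimum over all length-3 walks i = v_0 → v_1 → … → v_3 = j of Σ_t A[v_t][v_{t+1}]. For example, for (i, j) = (0, 2) we minimise over 9 possible intermediate vertex sequences; the minimum is 14, attained along the walk 0 → 1 → 1 → 2.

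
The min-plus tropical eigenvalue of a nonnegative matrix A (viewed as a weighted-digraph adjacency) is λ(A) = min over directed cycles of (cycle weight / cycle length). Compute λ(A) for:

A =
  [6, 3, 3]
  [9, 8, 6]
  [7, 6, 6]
λ(A) = 5

Enumerate directed cycles and compute their means (weight / length). Sample:
  cycle 0 → 0: weight = 6, length = 1, mean = 6/1 ≈ 6.000
  cycle 1 → 1: weight = 8, length = 1, mean = 8/1 ≈ 8.000
  cycle 2 → 2: weight = 6, length = 1, mean = 6/1 ≈ 6.000
  cycle 0 → 1 → 0: weight = 12, length = 2, mean = 12/2 ≈ 6.000
  cycle 0 → 2 → 0: weight = 10, length = 2, mean = 10/2 ≈ 5.000
  cycle 1 → 0 → 1: weight = 12, length = 2, mean = 12/2 ≈ 6.000
Minimum mean = 5.000, attained e.g. along the cycle 0 → 2 → 0 with weight 10 and length 2. So λ(A) = 10/2 = 5.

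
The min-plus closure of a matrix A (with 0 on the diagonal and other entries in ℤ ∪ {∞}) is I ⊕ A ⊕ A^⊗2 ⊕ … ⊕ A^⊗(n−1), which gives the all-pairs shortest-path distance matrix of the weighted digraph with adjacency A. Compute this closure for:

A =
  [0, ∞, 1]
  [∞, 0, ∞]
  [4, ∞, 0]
Closure =
  [0, ∞, 1]
  [∞, 0, ∞]
  [4, ∞, 0]

This is the Floyd-Warshall all-pairs shortest-path computation. For each intermediate vertex k = 0, 1, …, 2, update dist[i][j] ← min(dist[i][j], dist[i][k] + dist[k][j]). The final matrix gives, for each (i, j), the minimum total weight of any directed path from i to j (possibly empty when i = j).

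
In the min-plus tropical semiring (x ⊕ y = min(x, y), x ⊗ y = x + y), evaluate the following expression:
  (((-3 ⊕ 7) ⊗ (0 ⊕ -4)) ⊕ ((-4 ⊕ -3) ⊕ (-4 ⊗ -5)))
(((-3 ⊕ 7) ⊗ (0 ⊕ -4)) ⊕ ((-4 ⊕ -3) ⊕ (-4 ⊗ -5))) = -9

Expand innermost to outermost. Recall ⊕ takes the minimum of its arguments and ⊗ takes their sum. Working out the expression (((-3 ⊕ 7) ⊗ (0 ⊕ -4)) ⊕ ((-4 ⊕ -3) ⊕ (-4 ⊗ -5))) gives -9.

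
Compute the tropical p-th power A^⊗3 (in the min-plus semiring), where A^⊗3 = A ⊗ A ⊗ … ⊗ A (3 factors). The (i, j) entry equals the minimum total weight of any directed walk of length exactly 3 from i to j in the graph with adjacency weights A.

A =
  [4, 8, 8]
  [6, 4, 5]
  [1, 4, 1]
A^⊗3 =
  [10, 13, 10]
  [7, 10, 7]
  [3, 6, 3]

Each entry (A^⊗3)_ij equals the minimum over all length-3 walks i = v_0 → v_1 → … → v_3 = j of Σ_t A[v_t][v_{t+1}]. For example, for (i, j) = (0, 2) we minimise over 9 possible intermediate vertex sequences; the minimum is 10, attained along the walk 0 → 2 → 2 → 2.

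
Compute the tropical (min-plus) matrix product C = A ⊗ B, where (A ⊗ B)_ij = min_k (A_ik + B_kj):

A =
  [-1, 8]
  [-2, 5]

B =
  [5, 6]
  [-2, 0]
A ⊗ B =
  [4, 5]
  [3, 4]

Apply the min-plus product entry-by-entry:
  C[0][0] = min over k of (A[0][0] + B[0][0] = -1 + 5 = 4, A[0][1] + B[1][0] = 8 + -2 = 6) = 4 (attained at k = 0)
  C[0][1] = min over k of (A[0][0] + B[0][1] = -1 + 6 = 5, A[0][1] + B[1][1] = 8 + 0 = 8) = 5 (attained at k = 0)
  C[1][0] = min over k of (A[1][0] + B[0][0] = -2 + 5 = 3, A[1][1] + B[1][0] = 5 + -2 = 3) = 3 (attained at k = 0)
  C[1][1] = min over k of (A[1][0] + B[0][1] = -2 + 6 = 4, A[1][1] + B[1][1] = 5 + 0 = 5) = 4 (attained at k = 0)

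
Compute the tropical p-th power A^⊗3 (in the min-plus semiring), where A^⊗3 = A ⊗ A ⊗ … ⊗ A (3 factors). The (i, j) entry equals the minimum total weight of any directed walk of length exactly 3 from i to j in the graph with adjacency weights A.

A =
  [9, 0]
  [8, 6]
A^⊗3 =
  [14, 8]
  [16, 14]

Each entry (A^⊗3)_ij equals the minimum over all length-3 walks i = v_0 → v_1 → … → v_3 = j of Σ_t A[v_t][v_{t+1}]. For example, for (i, j) = (0, 1) we minimise over 4 possible intermediate vertex sequences; the minimum is 8, attained along the walk 0 → 1 → 0 → 1.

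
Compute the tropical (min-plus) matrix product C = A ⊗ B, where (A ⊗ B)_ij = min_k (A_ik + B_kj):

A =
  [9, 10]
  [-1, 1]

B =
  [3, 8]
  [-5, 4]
A ⊗ B =
  [5, 14]
  [-4, 5]

Apply the min-plus product entry-by-entry:
  C[0][0] = min over k of (A[0][0] + B[0][0] = 9 + 3 = 12, A[0][1] + B[1][0] = 10 + -5 = 5) = 5 (attained at k = 1)
  C[0][1] = min over k of (A[0][0] + B[0][1] = 9 + 8 = 17, A[0][1] + B[1][1] = 10 + 4 = 14) = 14 (attained at k = 1)
  C[1][0] = min over k of (A[1][0] + B[0][0] = -1 + 3 = 2, A[1][1] + B[1][0] = 1 + -5 = -4) = -4 (attained at k = 1)
  C[1][1] = min over k of (A[1][0] + B[0][1] = -1 + 8 = 7, A[1][1] + B[1][1] = 1 + 4 = 5) = 5 (attained at k = 1)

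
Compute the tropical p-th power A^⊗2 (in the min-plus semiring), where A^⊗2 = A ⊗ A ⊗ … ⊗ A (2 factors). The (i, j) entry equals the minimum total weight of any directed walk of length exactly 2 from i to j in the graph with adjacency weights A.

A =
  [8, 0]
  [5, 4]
A^⊗2 =
  [5, 4]
  [9, 5]

Each entry (A^⊗2)_ij equals the minimum over all length-2 walks i = v_0 → v_1 → … → v_2 = j of Σ_t A[v_t][v_{t+1}]. For example, for (i, j) = (0, 1) we minimise over 2 possible intermediate vertex sequences; the minimum is 4, attained along the walk 0 → 1 → 1.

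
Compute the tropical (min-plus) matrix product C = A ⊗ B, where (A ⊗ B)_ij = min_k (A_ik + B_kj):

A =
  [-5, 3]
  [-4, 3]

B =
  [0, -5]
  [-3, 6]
A ⊗ B =
  [-5, -10]
  [-4, -9]

Apply the min-plus product entry-by-entry:
  C[0][0] = min over k of (A[0][0] + B[0][0] = -5 + 0 = -5, A[0][1] + B[1][0] = 3 + -3 = 0) = -5 (attained at k = 0)
  C[0][1] = min over k of (A[0][0] + B[0][1] = -5 + -5 = -10, A[0][1] + B[1][1] = 3 + 6 = 9) = -10 (attained at k = 0)
  C[1][0] = min over k of (A[1][0] + B[0][0] = -4 + 0 = -4, A[1][1] + B[1][0] = 3 + -3 = 0) = -4 (attained at k = 0)
  C[1][1] = min over k of (A[1][0] + B[0][1] = -4 + -5 = -9, A[1][1] + B[1][1] = 3 + 6 = 9) = -9 (attained at k = 0)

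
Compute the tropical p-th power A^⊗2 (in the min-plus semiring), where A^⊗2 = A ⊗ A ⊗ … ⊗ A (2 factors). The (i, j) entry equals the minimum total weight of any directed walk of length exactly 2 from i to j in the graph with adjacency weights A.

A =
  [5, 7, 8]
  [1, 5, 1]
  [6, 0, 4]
A^⊗2 =
  [8, 8, 8]
  [6, 1, 5]
  [1, 4, 1]

Each entry (A^⊗2)_ij equals the minimum over all length-2 walks i = v_0 → v_1 → … → v_2 = j of Σ_t A[v_t][v_{t+1}]. For example, for (i, j) = (0, 2) we minimise over 3 possible intermediate vertex sequences; the minimum is 8, attained along the walk 0 → 1 → 2.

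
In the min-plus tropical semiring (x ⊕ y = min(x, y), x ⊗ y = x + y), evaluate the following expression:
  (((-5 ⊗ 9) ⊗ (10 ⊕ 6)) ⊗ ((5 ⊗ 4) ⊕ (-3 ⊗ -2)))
(((-5 ⊗ 9) ⊗ (10 ⊕ 6)) ⊗ ((5 ⊗ 4) ⊕ (-3 ⊗ -2))) = 5

Expand innermost to outermost. Recall ⊕ takes the minimum of its arguments and ⊗ takes their sum. Working out the expression (((-5 ⊗ 9) ⊗ (10 ⊕ 6)) ⊗ ((5 ⊗ 4) ⊕ (-3 ⊗ -2))) gives 5.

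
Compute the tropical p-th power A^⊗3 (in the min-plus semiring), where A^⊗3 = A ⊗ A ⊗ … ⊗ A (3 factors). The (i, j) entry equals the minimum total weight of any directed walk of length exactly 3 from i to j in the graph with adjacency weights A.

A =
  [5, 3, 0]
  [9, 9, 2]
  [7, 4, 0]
A^⊗3 =
  [7, 4, 0]
  [9, 6, 2]
  [7, 4, 0]

Each entry (A^⊗3)_ij equals the minimum over all length-3 walks i = v_0 → v_1 → … → v_3 = j of Σ_t A[v_t][v_{t+1}]. For example, for (i, j) = (0, 2) we minimise over 9 possible intermediate vertex sequences; the minimum is 0, attained along the walk 0 → 2 → 2 → 2.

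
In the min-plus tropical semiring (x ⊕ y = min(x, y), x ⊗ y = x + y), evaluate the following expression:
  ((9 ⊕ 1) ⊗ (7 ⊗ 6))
((9 ⊕ 1) ⊗ (7 ⊗ 6)) = 14

Expand innermost to outermost. Recall ⊕ takes the minimum of its arguments and ⊗ takes their sum. Working out the expression ((9 ⊕ 1) ⊗ (7 ⊗ 6)) gives 14.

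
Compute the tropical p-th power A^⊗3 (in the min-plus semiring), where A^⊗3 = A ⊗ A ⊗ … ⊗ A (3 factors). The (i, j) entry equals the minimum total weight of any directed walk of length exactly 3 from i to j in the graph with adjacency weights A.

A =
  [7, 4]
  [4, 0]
A^⊗3 =
  [8, 4]
  [4, 0]

Each entry (A^⊗3)_ij equals the minimum over all length-3 walks i = v_0 → v_1 → … → v_3 = j of Σ_t A[v_t][v_{t+1}]. For example, for (i, j) = (0, 1) we minimise over 4 possible intermediate vertex sequences; the minimum is 4, attained along the walk 0 → 1 → 1 → 1.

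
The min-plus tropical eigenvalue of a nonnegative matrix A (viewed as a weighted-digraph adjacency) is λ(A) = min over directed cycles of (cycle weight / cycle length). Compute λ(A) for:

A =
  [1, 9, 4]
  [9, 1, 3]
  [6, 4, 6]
λ(A) = 1

Enumerate directed cycles and compute their means (weight / length). Sample:
  cycle 0 → 0: weight = 1, length = 1, mean = 1/1 ≈ 1.000
  cycle 1 → 1: weight = 1, length = 1, mean = 1/1 ≈ 1.000
  cycle 2 → 2: weight = 6, length = 1, mean = 6/1 ≈ 6.000
  cycle 0 → 1 → 0: weight = 18, length = 2, mean = 18/2 ≈ 9.000
  cycle 0 → 2 → 0: weight = 10, length = 2, mean = 10/2 ≈ 5.000
  cycle 1 → 0 → 1: weight = 18, length = 2, mean = 18/2 ≈ 9.000
Minimum mean = 1.000, attained e.g. along the cycle 0 → 0 with weight 1 and length 1. So λ(A) = 1/1 = 1.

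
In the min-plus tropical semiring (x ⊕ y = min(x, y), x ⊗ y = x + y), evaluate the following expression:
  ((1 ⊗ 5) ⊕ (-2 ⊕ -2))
((1 ⊗ 5) ⊕ (-2 ⊕ -2)) = -2

Expand innermost to outermost. Recall ⊕ takes the minimum of its arguments and ⊗ takes their sum. Working out the expression ((1 ⊗ 5) ⊕ (-2 ⊕ -2)) gives -2.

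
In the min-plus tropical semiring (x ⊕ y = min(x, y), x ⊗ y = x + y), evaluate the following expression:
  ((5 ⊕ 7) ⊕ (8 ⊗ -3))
((5 ⊕ 7) ⊕ (8 ⊗ -3)) = 5

Expand innermost to outermost. Recall ⊕ takes the minimum of its arguments and ⊗ takes their sum. Working out the expression ((5 ⊕ 7) ⊕ (8 ⊗ -3)) gives 5.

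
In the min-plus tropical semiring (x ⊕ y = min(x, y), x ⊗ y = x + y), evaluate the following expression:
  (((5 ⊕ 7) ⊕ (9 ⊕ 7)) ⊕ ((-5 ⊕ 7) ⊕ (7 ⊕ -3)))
(((5 ⊕ 7) ⊕ (9 ⊕ 7)) ⊕ ((-5 ⊕ 7) ⊕ (7 ⊕ -3))) = -5

Expand innermost to outermost. Recall ⊕ takes the minimum of its arguments and ⊗ takes their sum. Working out the expression (((5 ⊕ 7) ⊕ (9 ⊕ 7)) ⊕ ((-5 ⊕ 7) ⊕ (7 ⊕ -3))) gives -5.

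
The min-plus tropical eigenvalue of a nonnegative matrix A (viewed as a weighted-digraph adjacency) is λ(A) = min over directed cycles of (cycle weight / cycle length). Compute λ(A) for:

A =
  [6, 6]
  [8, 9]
λ(A) = 6

Enumerate directed cycles and compute their means (weight / length). Sample:
  cycle 0 → 0: weight = 6, length = 1, mean = 6/1 ≈ 6.000
  cycle 1 → 1: weight = 9, length = 1, mean = 9/1 ≈ 9.000
  cycle 0 → 1 → 0: weight = 14, length = 2, mean = 14/2 ≈ 7.000
  cycle 1 → 0 → 1: weight = 14, length = 2, mean = 14/2 ≈ 7.000
Minimum mean = 6.000, attained e.g. along the cycle 0 → 0 with weight 6 and length 1. So λ(A) = 6/1 = 6.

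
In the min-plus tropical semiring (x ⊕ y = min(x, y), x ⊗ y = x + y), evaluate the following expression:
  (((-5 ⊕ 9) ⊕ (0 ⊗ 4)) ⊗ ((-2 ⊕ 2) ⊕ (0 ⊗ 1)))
(((-5 ⊕ 9) ⊕ (0 ⊗ 4)) ⊗ ((-2 ⊕ 2) ⊕ (0 ⊗ 1))) = -7

Expand innermost to outermost. Recall ⊕ takes the minimum of its arguments and ⊗ takes their sum. Working out the expression (((-5 ⊕ 9) ⊕ (0 ⊗ 4)) ⊗ ((-2 ⊕ 2) ⊕ (0 ⊗ 1))) gives -7.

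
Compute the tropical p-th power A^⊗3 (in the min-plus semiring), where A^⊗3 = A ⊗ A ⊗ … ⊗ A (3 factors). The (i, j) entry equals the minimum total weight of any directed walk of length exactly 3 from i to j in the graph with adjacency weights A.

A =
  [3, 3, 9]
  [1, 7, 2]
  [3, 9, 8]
A^⊗3 =
  [7, 7, 8]
  [5, 7, 6]
  [7, 9, 8]

Each entry (A^⊗3)_ij equals the minimum over all length-3 walks i = v_0 → v_1 → … → v_3 = j of Σ_t A[v_t][v_{t+1}]. For example, for (i, j) = (0, 2) we minimise over 9 possible intermediate vertex sequences; the minimum is 8, attained along the walk 0 → 0 → 1 → 2.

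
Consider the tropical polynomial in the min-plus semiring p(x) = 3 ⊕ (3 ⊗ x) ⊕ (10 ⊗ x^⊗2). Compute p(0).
p(0) = 3

A tropical monomial a ⊗ x^⊗i evaluates to a + i · x. Evaluating each term at x = 0:
  Term 0 contributes 3 + 0 · 0 = 3
  Term 1 contributes 3 + 1 · 0 = 3
  Term 2 contributes 10 + 2 · 0 = 10
p(0) = ⊕ of these = min[3, 3, 10] = 3.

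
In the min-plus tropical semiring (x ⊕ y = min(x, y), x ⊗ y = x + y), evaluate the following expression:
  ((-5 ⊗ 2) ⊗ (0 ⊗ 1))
((-5 ⊗ 2) ⊗ (0 ⊗ 1)) = -2

Expand innermost to outermost. Recall ⊕ takes the minimum of its arguments and ⊗ takes their sum. Working out the expression ((-5 ⊗ 2) ⊗ (0 ⊗ 1)) gives -2.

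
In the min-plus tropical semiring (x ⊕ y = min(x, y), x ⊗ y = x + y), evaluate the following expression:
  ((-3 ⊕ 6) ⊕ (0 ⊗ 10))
((-3 ⊕ 6) ⊕ (0 ⊗ 10)) = -3

Expand innermost to outermost. Recall ⊕ takes the minimum of its arguments and ⊗ takes their sum. Working out the expression ((-3 ⊕ 6) ⊕ (0 ⊗ 10)) gives -3.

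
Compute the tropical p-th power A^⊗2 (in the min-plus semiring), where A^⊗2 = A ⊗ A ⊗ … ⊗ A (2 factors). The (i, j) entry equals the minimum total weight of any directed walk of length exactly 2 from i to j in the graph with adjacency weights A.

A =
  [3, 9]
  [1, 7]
A^⊗2 =
  [6, 12]
  [4, 10]

Each entry (A^⊗2)_ij equals the minimum over all length-2 walks i = v_0 → v_1 → … → v_2 = j of Σ_t A[v_t][v_{t+1}]. For example, for (i, j) = (0, 1) we minimise over 2 possible intermediate vertex sequences; the minimum is 12, attained along the walk 0 → 0 → 1.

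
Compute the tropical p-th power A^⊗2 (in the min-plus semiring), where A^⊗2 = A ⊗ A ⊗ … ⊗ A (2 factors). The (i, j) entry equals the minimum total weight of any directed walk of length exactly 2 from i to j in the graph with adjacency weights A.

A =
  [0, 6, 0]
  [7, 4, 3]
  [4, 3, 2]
A^⊗2 =
  [0, 3, 0]
  [7, 6, 5]
  [4, 5, 4]

Each entry (A^⊗2)_ij equals the minimum over all length-2 walks i = v_0 → v_1 → … → v_2 = j of Σ_t A[v_t][v_{t+1}]. For example, for (i, j) = (0, 2) we minimise over 3 possible intermediate vertex sequences; the minimum is 0, attained along the walk 0 → 0 → 2.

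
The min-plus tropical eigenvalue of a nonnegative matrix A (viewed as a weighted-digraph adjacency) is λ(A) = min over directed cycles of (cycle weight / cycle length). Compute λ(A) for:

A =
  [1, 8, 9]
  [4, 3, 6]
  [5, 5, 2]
λ(A) = 1

Enumerate directed cycles and compute their means (weight / length). Sample:
  cycle 0 → 0: weight = 1, length = 1, mean = 1/1 ≈ 1.000
  cycle 1 → 1: weight = 3, length = 1, mean = 3/1 ≈ 3.000
  cycle 2 → 2: weight = 2, length = 1, mean = 2/1 ≈ 2.000
  cycle 0 → 1 → 0: weight = 12, length = 2, mean = 12/2 ≈ 6.000
  cycle 0 → 2 → 0: weight = 14, length = 2, mean = 14/2 ≈ 7.000
  cycle 1 → 0 → 1: weight = 12, length = 2, mean = 12/2 ≈ 6.000
Minimum mean = 1.000, attained e.g. along the cycle 0 → 0 with weight 1 and length 1. So λ(A) = 1/1 = 1.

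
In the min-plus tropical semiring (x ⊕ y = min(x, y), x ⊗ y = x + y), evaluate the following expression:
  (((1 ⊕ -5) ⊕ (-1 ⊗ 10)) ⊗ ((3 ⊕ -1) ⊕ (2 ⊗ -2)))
(((1 ⊕ -5) ⊕ (-1 ⊗ 10)) ⊗ ((3 ⊕ -1) ⊕ (2 ⊗ -2))) = -6

Expand innermost to outermost. Recall ⊕ takes the minimum of its arguments and ⊗ takes their sum. Working out the expression (((1 ⊕ -5) ⊕ (-1 ⊗ 10)) ⊗ ((3 ⊕ -1) ⊕ (2 ⊗ -2))) gives -6.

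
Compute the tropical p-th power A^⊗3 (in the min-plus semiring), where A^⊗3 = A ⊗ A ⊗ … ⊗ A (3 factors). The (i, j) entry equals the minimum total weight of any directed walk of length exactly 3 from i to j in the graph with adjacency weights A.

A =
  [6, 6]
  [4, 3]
A^⊗3 =
  [13, 12]
  [10, 9]

Each entry (A^⊗3)_ij equals the minimum over all length-3 walks i = v_0 → v_1 → … → v_3 = j of Σ_t A[v_t][v_{t+1}]. For example, for (i, j) = (0, 1) we minimise over 4 possible intermediate vertex sequences; the minimum is 12, attained along the walk 0 → 1 → 1 → 1.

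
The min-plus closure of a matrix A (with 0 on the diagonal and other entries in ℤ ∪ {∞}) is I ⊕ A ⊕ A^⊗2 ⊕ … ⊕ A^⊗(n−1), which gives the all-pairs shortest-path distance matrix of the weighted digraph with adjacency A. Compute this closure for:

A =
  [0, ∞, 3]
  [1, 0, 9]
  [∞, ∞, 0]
Closure =
  [0, ∞, 3]
  [1, 0, 4]
  [∞, ∞, 0]

This is the Floyd-Warshall all-pairs shortest-path computation. For each intermediate vertex k = 0, 1, …, 2, update dist[i][j] ← min(dist[i][j], dist[i][k] + dist[k][j]). The final matrix gives, for each (i, j), the minimum total weight of any directed path from i to j (possibly empty when i = j).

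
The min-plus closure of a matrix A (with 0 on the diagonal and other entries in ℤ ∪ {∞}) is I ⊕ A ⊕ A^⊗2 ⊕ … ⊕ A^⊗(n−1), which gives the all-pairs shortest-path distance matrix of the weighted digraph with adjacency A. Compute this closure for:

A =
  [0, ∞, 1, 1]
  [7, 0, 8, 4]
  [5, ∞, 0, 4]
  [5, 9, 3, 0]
Closure =
  [0, 10, 1, 1]
  [7, 0, 7, 4]
  [5, 13, 0, 4]
  [5, 9, 3, 0]

This is the Floyd-Warshall all-pairs shortest-path computation. For each intermediate vertex k = 0, 1, …, 3, update dist[i][j] ← min(dist[i][j], dist[i][k] + dist[k][j]). The final matrix gives, for each (i, j), the minimum total weight of any directed path from i to j (possibly empty when i = j).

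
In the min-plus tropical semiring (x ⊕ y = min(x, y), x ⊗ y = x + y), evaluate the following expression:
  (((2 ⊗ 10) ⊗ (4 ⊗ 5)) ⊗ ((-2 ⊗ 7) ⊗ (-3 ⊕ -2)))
(((2 ⊗ 10) ⊗ (4 ⊗ 5)) ⊗ ((-2 ⊗ 7) ⊗ (-3 ⊕ -2))) = 23

Expand innermost to outermost. Recall ⊕ takes the minimum of its arguments and ⊗ takes their sum. Working out the expression (((2 ⊗ 10) ⊗ (4 ⊗ 5)) ⊗ ((-2 ⊗ 7) ⊗ (-3 ⊕ -2))) gives 23.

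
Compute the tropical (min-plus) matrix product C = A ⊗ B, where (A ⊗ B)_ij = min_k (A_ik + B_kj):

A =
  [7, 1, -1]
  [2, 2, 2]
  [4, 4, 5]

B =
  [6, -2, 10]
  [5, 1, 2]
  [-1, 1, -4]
A ⊗ B =
  [-2, 0, -5]
  [1, 0, -2]
  [4, 2, 1]

Apply the min-plus product entry-by-entry:
  C[0][0] = min over k of (A[0][0] + B[0][0] = 7 + 6 = 13, A[0][1] + B[1][0] = 1 + 5 = 6, A[0][2] + B[2][0] = -1 + -1 = -2) = -2 (attained at k = 2)
  C[0][1] = min over k of (A[0][0] + B[0][1] = 7 + -2 = 5, A[0][1] + B[1][1] = 1 + 1 = 2, A[0][2] + B[2][1] = -1 + 1 = 0) = 0 (attained at k = 2)
  C[0][2] = min over k of (A[0][0] + B[0][2] = 7 + 10 = 17, A[0][1] + B[1][2] = 1 + 2 = 3, A[0][2] + B[2][2] = -1 + -4 = -5) = -5 (attained at k = 2)
  C[1][0] = min over k of (A[1][0] + B[0][0] = 2 + 6 = 8, A[1][1] + B[1][0] = 2 + 5 = 7, A[1][2] + B[2][0] = 2 + -1 = 1) = 1 (attained at k = 2)
  C[1][1] = min over k of (A[1][0] + B[0][1] = 2 + -2 = 0, A[1][1] + B[1][1] = 2 + 1 = 3, A[1][2] + B[2][1] = 2 + 1 = 3) = 0 (attained at k = 0)
  C[1][2] = min over k of (A[1][0] + B[0][2] = 2 + 10 = 12, A[1][1] + B[1][2] = 2 + 2 = 4, A[1][2] + B[2][2] = 2 + -4 = -2) = -2 (attained at k = 2)
  C[2][0] = min over k of (A[2][0] + B[0][0] = 4 + 6 = 10, A[2][1] + B[1][0] = 4 + 5 = 9, A[2][2] + B[2][0] = 5 + -1 = 4) = 4 (attained at k = 2)
  C[2][1] = min over k of (A[2][0] + B[0][1] = 4 + -2 = 2, A[2][1] + B[1][1] = 4 + 1 = 5, A[2][2] + B[2][1] = 5 + 1 = 6) = 2 (attained at k = 0)
  C[2][2] = min over k of (A[2][0] + B[0][2] = 4 + 10 = 14, A[2][1] + B[1][2] = 4 + 2 = 6, A[2][2] + B[2][2] = 5 + -4 = 1) = 1 (attained at k = 2)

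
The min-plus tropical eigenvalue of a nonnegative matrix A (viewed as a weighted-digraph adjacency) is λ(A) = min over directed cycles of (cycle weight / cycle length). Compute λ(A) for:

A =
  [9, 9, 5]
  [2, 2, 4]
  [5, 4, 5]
λ(A) = 2

Enumerate directed cycles and compute their means (weight / length). Sample:
  cycle 0 → 0: weight = 9, length = 1, mean = 9/1 ≈ 9.000
  cycle 1 → 1: weight = 2, length = 1, mean = 2/1 ≈ 2.000
  cycle 2 → 2: weight = 5, length = 1, mean = 5/1 ≈ 5.000
  cycle 0 → 1 → 0: weight = 11, length = 2, mean = 11/2 ≈ 5.500
  cycle 0 → 2 → 0: weight = 10, length = 2, mean = 10/2 ≈ 5.000
  cycle 1 → 0 → 1: weight = 11, length = 2, mean = 11/2 ≈ 5.500
Minimum mean = 2.000, attained e.g. along the cycle 1 → 1 with weight 2 and length 1. So λ(A) = 2/1 = 2.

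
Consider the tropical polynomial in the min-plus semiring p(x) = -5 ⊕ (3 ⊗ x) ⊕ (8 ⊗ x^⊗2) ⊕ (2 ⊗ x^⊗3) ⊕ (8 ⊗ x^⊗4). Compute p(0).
p(0) = -5

A tropical monomial a ⊗ x^⊗i evaluates to a + i · x. Evaluating each term at x = 0:
  Term 0 contributes -5 + 0 · 0 = -5
  Term 1 contributes 3 + 1 · 0 = 3
  Term 2 contributes 8 + 2 · 0 = 8
  Term 3 contributes 2 + 3 · 0 = 2
  Term 4 contributes 8 + 4 · 0 = 8
p(0) = ⊕ of these = min[-5, 3, 8, 2, 8] = -5.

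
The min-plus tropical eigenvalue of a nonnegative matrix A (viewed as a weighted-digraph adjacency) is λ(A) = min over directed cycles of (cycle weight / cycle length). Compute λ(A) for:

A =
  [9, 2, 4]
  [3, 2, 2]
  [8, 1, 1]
λ(A) = 1

Enumerate directed cycles and compute their means (weight / length). Sample:
  cycle 0 → 0: weight = 9, length = 1, mean = 9/1 ≈ 9.000
  cycle 1 → 1: weight = 2, length = 1, mean = 2/1 ≈ 2.000
  cycle 2 → 2: weight = 1, length = 1, mean = 1/1 ≈ 1.000
  cycle 0 → 1 → 0: weight = 5, length = 2, mean = 5/2 ≈ 2.500
  cycle 0 → 2 → 0: weight = 12, length = 2, mean = 12/2 ≈ 6.000
  cycle 1 → 0 → 1: weight = 5, length = 2, mean = 5/2 ≈ 2.500
Minimum mean = 1.000, attained e.g. along the cycle 2 → 2 with weight 1 and length 1. So λ(A) = 1/1 = 1.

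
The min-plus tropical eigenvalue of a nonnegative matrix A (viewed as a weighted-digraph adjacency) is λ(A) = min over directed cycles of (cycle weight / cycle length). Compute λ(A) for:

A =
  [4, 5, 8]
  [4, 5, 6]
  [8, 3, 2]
λ(A) = 2

Enumerate directed cycles and compute their means (weight / length). Sample:
  cycle 0 → 0: weight = 4, length = 1, mean = 4/1 ≈ 4.000
  cycle 1 → 1: weight = 5, length = 1, mean = 5/1 ≈ 5.000
  cycle 2 → 2: weight = 2, length = 1, mean = 2/1 ≈ 2.000
  cycle 0 → 1 → 0: weight = 9, length = 2, mean = 9/2 ≈ 4.500
  cycle 0 → 2 → 0: weight = 16, length = 2, mean = 16/2 ≈ 8.000
  cycle 1 → 0 → 1: weight = 9, length = 2, mean = 9/2 ≈ 4.500
Minimum mean = 2.000, attained e.g. along the cycle 2 → 2 with weight 2 and length 1. So λ(A) = 2/1 = 2.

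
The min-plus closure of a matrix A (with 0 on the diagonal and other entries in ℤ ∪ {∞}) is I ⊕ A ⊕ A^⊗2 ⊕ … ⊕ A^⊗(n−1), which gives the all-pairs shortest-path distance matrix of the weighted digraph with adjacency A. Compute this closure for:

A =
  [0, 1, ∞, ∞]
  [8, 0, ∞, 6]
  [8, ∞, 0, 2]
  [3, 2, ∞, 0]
Closure =
  [0, 1, ∞, 7]
  [8, 0, ∞, 6]
  [5, 4, 0, 2]
  [3, 2, ∞, 0]

This is the Floyd-Warshall all-pairs shortest-path computation. For each intermediate vertex k = 0, 1, …, 3, update dist[i][j] ← min(dist[i][j], dist[i][k] + dist[k][j]). The final matrix gives, for each (i, j), the minimum total weight of any directed path from i to j (possibly empty when i = j).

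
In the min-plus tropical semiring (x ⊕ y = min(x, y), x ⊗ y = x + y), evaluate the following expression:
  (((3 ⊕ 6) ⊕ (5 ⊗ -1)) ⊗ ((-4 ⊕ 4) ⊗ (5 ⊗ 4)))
(((3 ⊕ 6) ⊕ (5 ⊗ -1)) ⊗ ((-4 ⊕ 4) ⊗ (5 ⊗ 4))) = 8

Expand innermost to outermost. Recall ⊕ takes the minimum of its arguments and ⊗ takes their sum. Working out the expression (((3 ⊕ 6) ⊕ (5 ⊗ -1)) ⊗ ((-4 ⊕ 4) ⊗ (5 ⊗ 4))) gives 8.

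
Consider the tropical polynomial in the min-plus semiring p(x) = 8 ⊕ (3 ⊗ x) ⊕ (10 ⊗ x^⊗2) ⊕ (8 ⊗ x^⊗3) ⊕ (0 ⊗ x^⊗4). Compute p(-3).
p(-3) = -12

A tropical monomial a ⊗ x^⊗i evaluates to a + i · x. Evaluating each term at x = -3:
  Term 0 contributes 8 + 0 · -3 = 8
  Term 1 contributes 3 + 1 · -3 = 0
  Term 2 contributes 10 + 2 · -3 = 4
  Term 3 contributes 8 + 3 · -3 = -1
  Term 4 contributes 0 + 4 · -3 = -12
p(-3) = ⊕ of these = min[8, 0, 4, -1, -12] = -12.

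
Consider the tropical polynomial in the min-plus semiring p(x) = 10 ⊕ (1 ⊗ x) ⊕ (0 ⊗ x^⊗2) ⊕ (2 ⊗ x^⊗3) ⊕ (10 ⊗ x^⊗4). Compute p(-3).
p(-3) = -7

A tropical monomial a ⊗ x^⊗i evaluates to a + i · x. Evaluating each term at x = -3:
  Term 0 contributes 10 + 0 · -3 = 10
  Term 1 contributes 1 + 1 · -3 = -2
  Term 2 contributes 0 + 2 · -3 = -6
  Term 3 contributes 2 + 3 · -3 = -7
  Term 4 contributes 10 + 4 · -3 = -2
p(-3) = ⊕ of these = min[10, -2, -6, -7, -2] = -7.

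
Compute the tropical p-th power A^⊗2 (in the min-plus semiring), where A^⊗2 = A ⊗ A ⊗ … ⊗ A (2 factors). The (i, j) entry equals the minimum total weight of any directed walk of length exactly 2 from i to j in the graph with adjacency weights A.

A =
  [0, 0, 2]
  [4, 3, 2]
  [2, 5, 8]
A^⊗2 =
  [0, 0, 2]
  [4, 4, 5]
  [2, 2, 4]

Each entry (A^⊗2)_ij equals the minimum over all length-2 walks i = v_0 → v_1 → … → v_2 = j of Σ_t A[v_t][v_{t+1}]. For example, for (i, j) = (0, 2) we minimise over 3 possible intermediate vertex sequences; the minimum is 2, attained along the walk 0 → 0 → 2.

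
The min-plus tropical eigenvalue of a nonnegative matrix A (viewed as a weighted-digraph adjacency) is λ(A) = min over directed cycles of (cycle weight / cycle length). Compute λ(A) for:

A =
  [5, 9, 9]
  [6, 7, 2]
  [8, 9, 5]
λ(A) = 5

Enumerate directed cycles and compute their means (weight / length). Sample:
  cycle 0 → 0: weight = 5, length = 1, mean = 5/1 ≈ 5.000
  cycle 1 → 1: weight = 7, length = 1, mean = 7/1 ≈ 7.000
  cycle 2 → 2: weight = 5, length = 1, mean = 5/1 ≈ 5.000
  cycle 0 → 1 → 0: weight = 15, length = 2, mean = 15/2 ≈ 7.500
  cycle 0 → 2 → 0: weight = 17, length = 2, mean = 17/2 ≈ 8.500
  cycle 1 → 0 → 1: weight = 15, length = 2, mean = 15/2 ≈ 7.500
Minimum mean = 5.000, attained e.g. along the cycle 0 → 0 with weight 5 and length 1. So λ(A) = 5/1 = 5.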